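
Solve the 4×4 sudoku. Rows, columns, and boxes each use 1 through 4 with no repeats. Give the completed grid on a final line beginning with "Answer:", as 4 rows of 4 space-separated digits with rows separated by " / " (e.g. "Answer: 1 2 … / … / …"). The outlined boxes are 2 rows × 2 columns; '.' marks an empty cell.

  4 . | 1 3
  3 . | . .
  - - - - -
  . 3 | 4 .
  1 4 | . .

Step 1. [r4c4∈{2}] only 2 remains possible at r4c4 ⇒ r4c4=2.
Step 2. [r2c2∈{1,2}] across row 2, 1 lands solely at r2c2, so r2c2=1.
Step 3. [r2c3∈{2}] nothing but 2 survives at r2c3 ⇒ r2c3=2.
Step 4. [r2c4∈{4}] r2c4 is down to just 4, so r2c4=4.
Step 5. [r3c4∈{1}] r3c4 is down to just 1 ⇒ r3c4=1.
Step 6. [r3c1∈{2}] nothing but 2 survives at r3c1. So r3c1=2.
Step 7. [r4c3∈{3}] r4c3 is down to just 3, so r4c3=3.
Step 8. [r1c2∈{2}] only 2 remains possible at r1c2, so r1c2=2.

Answer: 4 2 1 3 / 3 1 2 4 / 2 3 4 1 / 1 4 3 2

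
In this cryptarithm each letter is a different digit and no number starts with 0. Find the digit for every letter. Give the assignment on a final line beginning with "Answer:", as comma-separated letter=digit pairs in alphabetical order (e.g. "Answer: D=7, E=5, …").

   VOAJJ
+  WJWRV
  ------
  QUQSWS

Step 1. [col 1: J + V ≡ S (mod 10)] no forcing yet in column 1 (carry-in 0); J=2 is free and consistent — try it, so J=2.
Step 2. [col 1: J + V ≡ S (mod 10)] S=5 is one option consistent with column 1 (J + V ≡ S (mod 10), carry-in 0) — take it. So S=5.
Step 3. [Q] Q is the leading digit of a 6-digit sum of two 5-digit numbers; the final carry is exactly 1 ⇒ Q=1.
Step 4. [col 1: J + V ≡ S (mod 10)] in column 1 we have J+V≡S with carry-in 0; given J=2, S=5 and digits 1,2,5 already taken and all letters distinct, that pins V to 3. So V=3.
Step 5. [col 2: J + R ≡ W (mod 10)] several values work for W in column 2 (J + R ≡ W (mod 10), carry-in 0); try W=6. So W=6.
Step 6. [col 2: J + R ≡ W (mod 10)] in column 2 we have J+R≡W with carry-in 0; given J=2, W=6 and digits 1,2,3,5,6 already taken and all letters distinct, that pins R to 4. So R=4.
Step 7. [col 3: A + W ≡ S (mod 10)] from column 3 (W=6, S=5, carry-in 0, digits 1,2,3,4,5,6 already taken and all letters distinct): A must equal 9, so A=9.
Step 8. [col 4: O + J ≡ Q (mod 10)] column 4 reads O+J+carry(1)=Q with J=2, Q=1; with digits 1,2,3,4,5,6,9 already taken and all letters distinct, the only value for O is 8. So O=8.
Step 9. [col 5: V + W ≡ U (mod 10)] column 5 reads V+W+carry(1)=U with V=3, W=6; with digits 1,2,3,4,5,6,8,9 already taken and all letters distinct, the only value for U is 0. So U=0.

Answer: A=9, J=2, O=8, Q=1, R=4, S=5, U=0, V=3, W=6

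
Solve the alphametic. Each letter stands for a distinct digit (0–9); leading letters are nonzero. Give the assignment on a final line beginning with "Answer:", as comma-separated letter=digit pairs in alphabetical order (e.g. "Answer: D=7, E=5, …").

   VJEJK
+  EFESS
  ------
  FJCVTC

Step 1. [F] the sum has 6 digits but both addends have 5; that extra leading digit F is the final carry, namely 1, so F=1.
Step 2. [col 1: K + S ≡ C (mod 10)] column 1 (K + S ≡ C (mod 10), carry-in 0) doesn't pin S yet; pick S=6 and continue ⇒ S=6.
Step 3. [col 1: K + S ≡ C (mod 10)] column 1 (K + S ≡ C (mod 10), carry-in 0) doesn't pin C yet; pick C=3 and continue, so C=3.
Step 4. [col 1: K + S ≡ C (mod 10)] in column 1 we have K+S≡C with carry-in 0; given S=6, C=3 and digits 1,3,6 already taken and all letters distinct, that pins K to 7. So K=7.
Step 5. [col 2: J + S ≡ T (mod 10)] no forcing yet in column 2 (carry-in 1); T=9 is free and consistent — try it, so T=9.
Step 6. [col 2: J + S ≡ T (mod 10)] column 2 reads J+S+carry(1)=T with S=6, T=9; with digits 1,3,6,7,9 already taken and all letters distinct, the only value for J is 2, so J=2.
Step 7. [col 3: E + E ≡ V (mod 10)] E=4 is one option consistent with column 3 (E + E ≡ V (mod 10), carry-in 0) — take it. So E=4.
Step 8. [col 3: E + E ≡ V (mod 10)] from column 3 (E=4, carry-in 0, digits 1,2,3,4,6,7,9 already taken and all letters distinct): V must equal 8 ⇒ V=8.

Answer: C=3, E=4, F=1, J=2, K=7, S=6, T=9, V=8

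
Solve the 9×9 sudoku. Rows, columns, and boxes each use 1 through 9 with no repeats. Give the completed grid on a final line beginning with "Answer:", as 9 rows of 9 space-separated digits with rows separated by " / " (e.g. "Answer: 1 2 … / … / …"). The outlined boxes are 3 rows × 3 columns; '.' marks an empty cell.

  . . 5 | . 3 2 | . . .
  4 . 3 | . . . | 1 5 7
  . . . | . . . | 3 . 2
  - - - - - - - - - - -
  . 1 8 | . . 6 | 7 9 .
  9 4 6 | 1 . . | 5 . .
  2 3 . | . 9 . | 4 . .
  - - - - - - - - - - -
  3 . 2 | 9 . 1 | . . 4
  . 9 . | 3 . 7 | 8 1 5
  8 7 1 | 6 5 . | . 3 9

Step 1. [r2c4∈{8}] only 8 remains possible at r2c4. So r2c4=8.
Step 2. [r3c5∈{1,4,6,7}] col 5 places 1 nowhere but r3c5 ⇒ r3c5=1.
Step 3. [r4c4∈{2,4,5}] r4c4 is the only open cell in col 4 admitting 2 ⇒ r4c4=2.
Step 4. [r7c7∈{6}] r7c7 is down to just 6, so r7c7=6.
Step 5. [r8c1∈{6}] nothing but 6 survives at r8c1. So r8c1=6.
Step 6. [r3c1∈{7}] r3c1 has the single candidate 7. So r3c1=7.
Step 7. [r5c5∈{7,8}] 7 has one home in row 5: r5c5 ⇒ r5c5=7.
Step 8. [r5c6∈{3,8}] 3 has one home in col 6: r5c6, so r5c6=3.
Step 9. [r5c9∈{8}] nothing but 8 survives at r5c9 ⇒ r5c9=8.
Step 10. [r1c9∈{6}] r1c9 is down to just 6, so r1c9=6.
Step 11. [r1c2∈{8}] r1c2 has the single candidate 8 ⇒ r1c2=8.
Step 12. [r9c6∈{4}] r9c6 has the single candidate 4, so r9c6=4.
Step 13. [r6c4∈{5}] nothing but 5 survives at r6c4. So r6c4=5.
Step 14. [r1c8∈{4}] only 4 remains possible at r1c8. So r1c8=4.
Step 15. [r3c6∈{5,9}] 5 has one home in row 3: r3c6 ⇒ r3c6=5.
Step 16. [r2c5∈{6}] r2c5's peers cover all but 6 ⇒ r2c5=6.
Step 17. [r4c1∈{5}] r4c1 has the single candidate 5, so r4c1=5.
Step 18. [r9c7∈{2}] r9c7's peers cover all but 2, so r9c7=2.
Step 19. [r5c8∈{2}] r5c8 has the single candidate 2 ⇒ r5c8=2.
Step 20. [r6c8∈{6}] nothing but 6 survives at r6c8, so r6c8=6.
Step 21. [r7c8∈{7}] only 7 remains possible at r7c8, so r7c8=7.
Step 22. [r1c7∈{9}] r1c7 is down to just 9. So r1c7=9.
Step 23. [r4c5∈{4}] r4c5 has the single candidate 4. So r4c5=4.
Step 24. [r3c8∈{8}] nothing but 8 survives at r3c8. So r3c8=8.
Step 25. [r3c4∈{4}] nothing but 4 survives at r3c4 ⇒ r3c4=4.
Step 26. [r2c6∈{9}] r2c6 is down to just 9, so r2c6=9.
Step 27. [r6c9∈{1}] only 1 remains possible at r6c9, so r6c9=1.
Step 28. [r7c5∈{8}] r7c5 is down to just 8, so r7c5=8.
Step 29. [r1c1∈{1}] only 1 remains possible at r1c1. So r1c1=1.
Step 30. [r8c3∈{4}] r8c3 is down to just 4, so r8c3=4.
Step 31. [r6c6∈{8}] r6c6's peers cover all but 8 ⇒ r6c6=8.
Step 32. [r3c2∈{6}] r3c2 is down to just 6. So r3c2=6.
Step 33. [r8c5∈{2}] r8c5 is down to just 2. So r8c5=2.
Step 34. [r6c3∈{7}] r6c3 has the single candidate 7, so r6c3=7.
Step 35. [r4c9∈{3}] only 3 remains possible at r4c9, so r4c9=3.
Step 36. [r3c3∈{9}] only 9 remains possible at r3c3, so r3c3=9.
Step 37. [r1c4∈{7}] r1c4 has the single candidate 7. So r1c4=7.
Step 38. [r2c2∈{2}] r2c2's peers cover all but 2. So r2c2=2.
Step 39. [r7c2∈{5}] nothing but 5 survives at r7c2 ⇒ r7c2=5.

Answer: 1 8 5 7 3 2 9 4 6 / 4 2 3 8 6 9 1 5 7 / 7 6 9 4 1 5 3 8 2 / 5 1 8 2 4 6 7 9 3 / 9 4 6 1 7 3 5 2 8 / 2 3 7 5 9 8 4 6 1 / 3 5 2 9 8 1 6 7 4 / 6 9 4 3 2 7 8 1 5 / 8 7 1 6 5 4 2 3 9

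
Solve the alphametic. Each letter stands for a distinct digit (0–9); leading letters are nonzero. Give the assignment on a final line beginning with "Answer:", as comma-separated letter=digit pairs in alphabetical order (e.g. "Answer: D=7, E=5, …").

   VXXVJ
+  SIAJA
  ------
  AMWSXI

Step 1. [col 1: J + A ≡ I (mod 10)] no forcing yet in column 1 (carry-in 0); J=2 is free and consistent — try it, so J=2.
Step 2. [col 1: J + A ≡ I (mod 10)] no forcing yet in column 1 (carry-in 0); I=3 is free and consistent — try it ⇒ I=3.
Step 3. [col 1: J + A ≡ I (mod 10)] from column 1 (J=2, I=3, carry-in 0, digits 2,3 already taken and all letters distinct): A must equal 1. So A=1.
Step 4. [col 2: V + J ≡ X (mod 10)] X=7 is one option consistent with column 2 (V + J ≡ X (mod 10), carry-in 0) — take it. So X=7.
Step 5. [col 2: V + J ≡ X (mod 10)] in column 2 we have V+J≡X with carry-in 0; given J=2, X=7 and digits 1,2,3,7 already taken and all letters distinct, that pins V to 5. So V=5.
Step 6. [col 3: X + A ≡ S (mod 10)] from column 3 (X=7, A=1, carry-in 0, digits 1,2,3,5,7 already taken and all letters distinct): S must equal 8, so S=8.
Step 7. [col 4: X + I ≡ W (mod 10)] in column 4 we have X+I≡W with carry-in 0; given X=7, I=3 and digits 1,2,3,5,7,8 already taken and all letters distinct, that pins W to 0, so W=0.
Step 8. [col 5: V + S ≡ M (mod 10)] from column 5 (V=5, S=8, carry-in 1, digits 0,1,2,3,5,7,8 already taken and all letters distinct): M must equal 4 ⇒ M=4.

Answer: A=1, I=3, J=2, M=4, S=8, V=5, W=0, X=7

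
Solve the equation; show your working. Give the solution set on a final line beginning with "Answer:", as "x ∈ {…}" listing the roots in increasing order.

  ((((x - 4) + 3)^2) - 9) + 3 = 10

Step 1. [((((x - 4) + 3)^2) - 9) + 3 = 10] subtract 3: x sits inside (… + 3), so sub: (((x - 4) + 3)^2) - 9 = 7.
Step 2. [(((x - 4) + 3)^2) - 9 = 7] add 9: x sits inside (… - 9). So sub: ((x - 4) + 3)^2 = 16.
Step 3. [((x - 4) + 3)^2 = 16] LHS squared, RHS 16 ≥ 0: apply √ (±), so sqrt: (x - 4) + 3 = 4 or -4.
Step 4. [(x - 4) + 3 = 4 or -4] 3 comes off first (subtract 3) ⇒ sub: x - 4 = 1 or -7.
Step 5. [x - 4 = 1 or -7] the outer -4 inverts by adding 4. So sub: x = 5 or -3.

Answer: x ∈ {-3, 5}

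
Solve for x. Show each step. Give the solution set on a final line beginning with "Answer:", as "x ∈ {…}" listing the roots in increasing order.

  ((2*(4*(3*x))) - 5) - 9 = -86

Step 1. [((2*(4*(3*x))) - 5) - 9 = -86] the outer -9 inverts by adding 9 ⇒ sub: (2*(4*(3*x))) - 5 = -77.
Step 2. [(2*(4*(3*x))) - 5 = -77] -5 is outermost — add 5 both sides, so sub: 2*(4*(3*x)) = -72.
Step 3. [2*(4*(3*x)) = -72] divide by the outer 2, so div: 4*(3*x) = -36.
Step 4. [4*(3*x) = -36] 4·(inner) — divide through by 4 ⇒ div: 3*x = -9.
Step 5. [3*x = -9] divide by the outer 3, so div: x = -3.

Answer: x ∈ {-3}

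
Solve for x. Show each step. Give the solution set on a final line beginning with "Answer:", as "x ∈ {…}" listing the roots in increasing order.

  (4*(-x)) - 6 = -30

Step 1. [(4*(-x)) - 6 = -30] the outer -6 inverts by adding 6, so sub: 4*(-x) = -24.
Step 2. [4*(-x) = -24] LHS = 4·(…); ÷4 both sides. So div: -x = -6.
Step 3. [-x = -6] LHS negated; negate both sides ⇒ neg: x = 6.

Answer: x ∈ {6}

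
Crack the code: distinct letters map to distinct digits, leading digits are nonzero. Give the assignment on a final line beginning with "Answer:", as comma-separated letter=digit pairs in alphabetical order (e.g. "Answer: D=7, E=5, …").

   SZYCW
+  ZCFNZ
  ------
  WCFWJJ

Step 1. [col 1: W + Z ≡ J (mod 10)] several values work for Z in column 1 (W + Z ≡ J (mod 10), carry-in 0); try Z=5, so Z=5.
Step 2. [col 1: W + Z ≡ J (mod 10)] J=6 is one option consistent with column 1 (W + Z ≡ J (mod 10), carry-in 0) — take it, so J=6.
Step 3. [col 1: W + Z ≡ J (mod 10)] column 1 reads W+Z+carry(0)=J with Z=5, J=6; with digits 5,6 already taken and all letters distinct, the only value for W is 1 ⇒ W=1.
Step 4. [col 2: C + N ≡ J (mod 10)] several values work for C in column 2 (C + N ≡ J (mod 10), carry-in 0); try C=2. So C=2.
Step 5. [col 2: C + N ≡ J (mod 10)] from column 2 (C=2, J=6, carry-in 0, digits 1,2,5,6 already taken and all letters distinct): N must equal 4 ⇒ N=4.
Step 6. [col 3: Y + F ≡ W (mod 10)] Y=3 is one option consistent with column 3 (Y + F ≡ W (mod 10), carry-in 0) — take it, so Y=3.
Step 7. [col 3: Y + F ≡ W (mod 10)] from column 3 (Y=3, W=1, carry-in 0, digits 1,2,3,4,5,6 already taken and all letters distinct): F must equal 8, so F=8.
Step 8. [col 5: S + Z ≡ C (mod 10)] from column 5 (Z=5, C=2, carry-in 0, digits 1,2,3,4,5,6,8 already taken and all letters distinct): S must equal 7. So S=7.

Answer: C=2, F=8, J=6, N=4, S=7, W=1, Y=3, Z=5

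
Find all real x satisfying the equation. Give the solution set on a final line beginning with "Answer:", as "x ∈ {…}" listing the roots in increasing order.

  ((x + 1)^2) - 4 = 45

Step 1. [((x + 1)^2) - 4 = 45] the outer -4 inverts by adding 4. So sub: (x + 1)^2 = 49.
Step 2. [(x + 1)^2 = 49] 49 ≥ 0, LHS is (·)² — take ±√. So sqrt: x + 1 = 7 or -7.
Step 3. [x + 1 = 7 or -7] subtract 1: x sits inside (… + 1). So sub: x = 6 or -8.

Answer: x ∈ {-8, 6}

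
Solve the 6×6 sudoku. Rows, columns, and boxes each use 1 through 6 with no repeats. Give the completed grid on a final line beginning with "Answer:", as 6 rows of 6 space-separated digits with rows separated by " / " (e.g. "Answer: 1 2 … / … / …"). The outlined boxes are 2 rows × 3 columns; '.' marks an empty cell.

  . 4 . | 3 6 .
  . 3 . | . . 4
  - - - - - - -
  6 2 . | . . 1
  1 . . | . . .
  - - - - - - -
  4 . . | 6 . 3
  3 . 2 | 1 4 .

Step 1. [r4c2∈{5}] r4c2 has the single candidate 5 ⇒ r4c2=5.
Step 2. [r5c3∈{1,5}] box 5 places 5 nowhere but r5c3 ⇒ r5c3=5.
Step 3. [r2c5∈{1,2,5}] in col 5, 1 fits only at r2c5 ⇒ r2c5=1.
Step 4. [r3c5∈{3,5}] in col 5, 5 fits only at r3c5, so r3c5=5.
Step 5. [r2c4∈{2,5}] in col 4, 5 fits only at r2c4 ⇒ r2c4=5.
Step 6. [r4c4∈{2,4}] across col 4, 2 lands solely at r4c4. So r4c4=2.
Step 7. [r4c3∈{3,4}] r4c3 is the only open cell in row 4 admitting 4. So r4c3=4.
Step 8. [r1c6∈{2}] nothing but 2 survives at r1c6, so r1c6=2.
Step 9. [r5c2∈{1}] only 1 remains possible at r5c2. So r5c2=1.
Step 10. [r3c4∈{4}] only 4 remains possible at r3c4 ⇒ r3c4=4.
Step 11. [r2c1∈{2}] r2c1 has the single candidate 2, so r2c1=2.
Step 12. [r6c6∈{5}] r6c6 is down to just 5 ⇒ r6c6=5.
Step 13. [r3c3∈{3}] only 3 remains possible at r3c3, so r3c3=3.
Step 14. [r1c1∈{5}] r1c1 has the single candidate 5 ⇒ r1c1=5.
Step 15. [r2c3∈{6}] r2c3 is down to just 6 ⇒ r2c3=6.
Step 16. [r4c6∈{6}] r4c6 has the single candidate 6, so r4c6=6.
Step 17. [r6c2∈{6}] r6c2 is down to just 6 ⇒ r6c2=6.
Step 18. [r4c5∈{3}] r4c5's peers cover all but 3 ⇒ r4c5=3.
Step 19. [r5c5∈{2}] r5c5 is down to just 2, so r5c5=2.
Step 20. [r1c3∈{1}] nothing but 1 survives at r1c3. So r1c3=1.

Answer: 5 4 1 3 6 2 / 2 3 6 5 1 4 / 6 2 3 4 5 1 / 1 5 4 2 3 6 / 4 1 5 6 2 3 / 3 6 2 1 4 5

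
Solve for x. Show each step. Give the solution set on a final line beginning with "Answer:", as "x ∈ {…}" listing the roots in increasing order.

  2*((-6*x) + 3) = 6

Step 1. [2*((-6*x) + 3) = 6] leading coefficient 2: divide by 2, so div: (-6*x) + 3 = 3.
Step 2. [(-6*x) + 3 = 3] peel the +3: subtract 3 from each side. So sub: -6*x = 0.
Step 3. [-6*x = 0] divide by the outer -6 ⇒ div: x = 0.

Answer: x ∈ {0}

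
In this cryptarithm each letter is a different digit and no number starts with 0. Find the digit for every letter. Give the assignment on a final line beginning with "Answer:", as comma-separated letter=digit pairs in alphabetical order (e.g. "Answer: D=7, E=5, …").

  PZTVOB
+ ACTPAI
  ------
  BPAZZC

Step 1. [col 1: B + I ≡ C (mod 10)] column 1 (B + I ≡ C (mod 10), carry-in 0) doesn't pin B yet; pick B=8 and continue, so B=8.
Step 2. [col 1: B + I ≡ C (mod 10)] no forcing yet in column 1 (carry-in 0); C=0 is free and consistent — try it, so C=0.
Step 3. [col 1: B + I ≡ C (mod 10)] column 1 reads B+I+carry(0)=C with B=8, C=0; with digits 0,8 already taken and all letters distinct, the only value for I is 2 ⇒ I=2.
Step 4. [col 2: O + A ≡ Z (mod 10)] no forcing yet in column 2 (carry-in 1); Z=6 is free and consistent — try it. So Z=6.
Step 5. [col 2: O + A ≡ Z (mod 10)] no forcing yet in column 2 (carry-in 1); O=4 is free and consistent — try it ⇒ O=4.
Step 6. [col 2: O + A ≡ Z (mod 10)] from column 2 (O=4, Z=6, carry-in 1, digits 0,2,4,6,8 already taken and all letters distinct): A must equal 1 ⇒ A=1.
Step 7. [col 3: V + P ≡ Z (mod 10)] no forcing yet in column 3 (carry-in 0); P=7 is free and consistent — try it, so P=7.
Step 8. [col 3: V + P ≡ Z (mod 10)] column 3 reads V+P+carry(0)=Z with P=7, Z=6; with digits 0,1,2,4,6,7,8 already taken and all letters distinct, the only value for V is 9 ⇒ V=9.
Step 9. [col 4: T + T ≡ A (mod 10)] from column 4 (A=1, carry-in 1, digits 0,1,2,4,6,7,8,9 already taken and all letters distinct): T must equal 5 ⇒ T=5.

Answer: A=1, B=8, C=0, I=2, O=4, P=7, T=5, V=9, Z=6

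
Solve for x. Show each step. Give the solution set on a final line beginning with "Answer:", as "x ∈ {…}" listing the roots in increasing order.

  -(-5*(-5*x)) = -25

Step 1. [-(-5*(-5*x)) = -25] LHS negated; negate both sides, so neg: -5*(-5*x) = 25.
Step 2. [-5*(-5*x) = 25] leading coefficient -5: divide by -5 ⇒ div: -5*x = -5.
Step 3. [-5*x = -5] -5·(inner) — divide through by -5. So div: x = 1.

Answer: x ∈ {1}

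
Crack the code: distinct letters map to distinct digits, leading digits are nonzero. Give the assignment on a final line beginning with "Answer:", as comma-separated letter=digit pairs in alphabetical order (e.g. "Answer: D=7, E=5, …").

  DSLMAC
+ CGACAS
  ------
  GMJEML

Step 1. [col 1: C + S ≡ L (mod 10)] column 1 (C + S ≡ L (mod 10), carry-in 0) doesn't pin L yet; pick L=3 and continue ⇒ L=3.
Step 2. [col 1: C + S ≡ L (mod 10)] several values work for C in column 1 (C + S ≡ L (mod 10), carry-in 0); try C=1, so C=1.
Step 3. [col 1: C + S ≡ L (mod 10)] from column 1 (C=1, L=3, carry-in 0, digits 1,3 already taken and all letters distinct): S must equal 2. So S=2.
Step 4. [col 2: A + A ≡ M (mod 10)] several values work for A in column 2 (A + A ≡ M (mod 10), carry-in 0); try A=4 ⇒ A=4.
Step 5. [col 2: A + A ≡ M (mod 10)] in column 2 we have A+A≡M with carry-in 0; given A=4 and digits 1,2,3,4 already taken and all letters distinct, that pins M to 8, so M=8.
Step 6. [col 3: M + C ≡ E (mod 10)] in column 3 we have M+C≡E with carry-in 0; given M=8, C=1 and digits 1,2,3,4,8 already taken and all letters distinct, that pins E to 9 ⇒ E=9.
Step 7. [col 4: L + A ≡ J (mod 10)] in column 4 we have L+A≡J with carry-in 0; given L=3, A=4 and digits 1,2,3,4,8,9 already taken and all letters distinct, that pins J to 7. So J=7.
Step 8. [col 5: S + G ≡ M (mod 10)] from column 5 (S=2, M=8, carry-in 0, digits 1,2,3,4,7,8,9 already taken and all letters distinct): G must equal 6. So G=6.
Step 9. [col 6: D + C ≡ G (mod 10)] from column 6 (C=1, G=6, carry-in 0, digits 1,2,3,4,6,7,8,9 already taken and all letters distinct): D must equal 5. So D=5.

Answer: A=4, C=1, D=5, E=9, G=6, J=7, L=3, M=8, S=2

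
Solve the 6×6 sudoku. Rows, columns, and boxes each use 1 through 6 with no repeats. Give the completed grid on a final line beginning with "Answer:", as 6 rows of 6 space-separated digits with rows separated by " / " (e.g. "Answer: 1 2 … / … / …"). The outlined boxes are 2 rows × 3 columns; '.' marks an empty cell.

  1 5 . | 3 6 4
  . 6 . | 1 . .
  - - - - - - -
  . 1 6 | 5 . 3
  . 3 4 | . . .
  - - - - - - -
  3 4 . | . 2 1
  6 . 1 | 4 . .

Step 1. [r2c6∈{2,5}] across box 2, 2 lands solely at r2c6 ⇒ r2c6=2.
Step 2. [r4c4∈{2,6}] col 4 places 2 nowhere but r4c4 ⇒ r4c4=2.
Step 3. [r6c6∈{5}] only 5 remains possible at r6c6. So r6c6=5.
Step 4. [r4c5∈{1}] r4c5's peers cover all but 1, so r4c5=1.
Step 5. [r5c3∈{5}] r5c3 is down to just 5 ⇒ r5c3=5.
Step 6. [r2c5∈{5}] r2c5 has the single candidate 5 ⇒ r2c5=5.
Step 7. [r5c4∈{6}] only 6 remains possible at r5c4, so r5c4=6.
Step 8. [r2c1∈{4}] only 4 remains possible at r2c1, so r2c1=4.
Step 9. [r6c5∈{3}] only 3 remains possible at r6c5 ⇒ r6c5=3.
Step 10. [r3c1∈{2}] r3c1 has the single candidate 2. So r3c1=2.
Step 11. [r2c3∈{3}] nothing but 3 survives at r2c3. So r2c3=3.
Step 12. [r4c6∈{6}] nothing but 6 survives at r4c6. So r4c6=6.
Step 13. [r6c2∈{2}] r6c2 has the single candidate 2. So r6c2=2.
Step 14. [r3c5∈{4}] r3c5 has the single candidate 4 ⇒ r3c5=4.
Step 15. [r1c3∈{2}] nothing but 2 survives at r1c3, so r1c3=2.
Step 16. [r4c1∈{5}] only 5 remains possible at r4c1 ⇒ r4c1=5.

Answer: 1 5 2 3 6 4 / 4 6 3 1 5 2 / 2 1 6 5 4 3 / 5 3 4 2 1 6 / 3 4 5 6 2 1 / 6 2 1 4 3 5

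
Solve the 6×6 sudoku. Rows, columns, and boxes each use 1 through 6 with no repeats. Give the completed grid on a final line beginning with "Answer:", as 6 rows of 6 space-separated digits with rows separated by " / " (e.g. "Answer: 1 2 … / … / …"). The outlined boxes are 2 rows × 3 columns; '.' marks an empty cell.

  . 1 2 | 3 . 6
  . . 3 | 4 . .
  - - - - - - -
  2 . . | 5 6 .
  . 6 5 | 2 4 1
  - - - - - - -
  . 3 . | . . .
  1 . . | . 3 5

Step 1. [r5c1∈{4,5,6}] 5 has one home in row 5: r5c1. So r5c1=5.
Step 2. [r2c5∈{1,2,5}] 1 has one home in row 2: r2c5 ⇒ r2c5=1.
Step 3. [r3c2∈{4}] only 4 remains possible at r3c2, so r3c2=4.
Step 4. [r6c4∈{6}] r6c4 has the single candidate 6, so r6c4=6.
Step 5. [r5c6∈{2,4}] in col 6, 4 fits only at r5c6 ⇒ r5c6=4.
Step 6. [r2c6∈{2}] r2c6's peers cover all but 2. So r2c6=2.
Step 7. [r2c2∈{5}] nothing but 5 survives at r2c2 ⇒ r2c2=5.
Step 8. [r1c1∈{4}] r1c1 has the single candidate 4 ⇒ r1c1=4.
Step 9. [r3c6∈{3}] r3c6 is down to just 3. So r3c6=3.
Step 10. [r4c1∈{3}] only 3 remains possible at r4c1. So r4c1=3.
Step 11. [r5c5∈{2}] r5c5 has the single candidate 2 ⇒ r5c5=2.
Step 12. [r3c3∈{1}] nothing but 1 survives at r3c3 ⇒ r3c3=1.
Step 13. [r5c3∈{6}] r5c3's peers cover all but 6. So r5c3=6.
Step 14. [r2c1∈{6}] r2c1 has the single candidate 6. So r2c1=6.
Step 15. [r6c2∈{2}] r6c2 has the single candidate 2. So r6c2=2.
Step 16. [r6c3∈{4}] r6c3 has the single candidate 4 ⇒ r6c3=4.
Step 17. [r1c5∈{5}] nothing but 5 survives at r1c5, so r1c5=5.
Step 18. [r5c4∈{1}] r5c4's peers cover all but 1 ⇒ r5c4=1.

Answer: 4 1 2 3 5 6 / 6 5 3 4 1 2 / 2 4 1 5 6 3 / 3 6 5 2 4 1 / 5 3 6 1 2 4 / 1 2 4 6 3 5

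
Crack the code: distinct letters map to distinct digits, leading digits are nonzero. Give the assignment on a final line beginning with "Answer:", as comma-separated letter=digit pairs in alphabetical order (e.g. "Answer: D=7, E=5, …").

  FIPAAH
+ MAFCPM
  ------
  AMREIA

Step 1. [col 1: H + M ≡ A (mod 10)] no forcing yet in column 1 (carry-in 0); M=4 is free and consistent — try it, so M=4.
Step 2. [col 1: H + M ≡ A (mod 10)] A=7 is one option consistent with column 1 (H + M ≡ A (mod 10), carry-in 0) — take it, so A=7.
Step 3. [col 1: H + M ≡ A (mod 10)] from column 1 (M=4, A=7, carry-in 0, digits 4,7 already taken and all letters distinct): H must equal 3 ⇒ H=3.
Step 4. [col 2: A + P ≡ I (mod 10)] no forcing yet in column 2 (carry-in 0); I=6 is free and consistent — try it. So I=6.
Step 5. [col 2: A + P ≡ I (mod 10)] in column 2 we have A+P≡I with carry-in 0; given A=7, I=6 and digits 3,4,6,7 already taken and all letters distinct, that pins P to 9 ⇒ P=9.
Step 6. [col 3: A + C ≡ E (mod 10)] column 3 (A + C ≡ E (mod 10), carry-in 1) doesn't pin C yet; pick C=0 and continue. So C=0.
Step 7. [col 3: A + C ≡ E (mod 10)] column 3 reads A+C+carry(1)=E with A=7, C=0; with digits 0,3,4,6,7,9 already taken and all letters distinct, the only value for E is 8 ⇒ E=8.
Step 8. [col 4: P + F ≡ R (mod 10)] in column 4 we have P+F≡R with carry-in 0; given P=9 and digits 0,3,4,6,7,8,9 already taken and all letters distinct, that pins R to 1, so R=1.
Step 9. [col 4: P + F ≡ R (mod 10)] from column 4 (P=9, R=1, carry-in 0, digits 0,1,3,4,6,7,8,9 already taken and all letters distinct): F must equal 2, so F=2.

Answer: A=7, C=0, E=8, F=2, H=3, I=6, M=4, P=9, R=1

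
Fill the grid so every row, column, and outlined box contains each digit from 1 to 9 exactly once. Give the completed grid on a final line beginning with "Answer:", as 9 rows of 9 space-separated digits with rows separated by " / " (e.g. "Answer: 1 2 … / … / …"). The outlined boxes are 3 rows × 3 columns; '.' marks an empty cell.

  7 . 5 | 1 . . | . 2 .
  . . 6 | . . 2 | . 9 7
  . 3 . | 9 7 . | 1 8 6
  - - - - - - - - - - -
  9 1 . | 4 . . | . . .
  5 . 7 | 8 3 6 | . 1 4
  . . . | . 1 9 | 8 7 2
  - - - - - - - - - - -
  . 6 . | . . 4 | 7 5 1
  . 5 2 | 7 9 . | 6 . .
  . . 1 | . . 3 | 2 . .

Step 1. [r2c7∈{3,4,5}] across box 3, 5 lands solely at r2c7 ⇒ r2c7=5.
Step 2. [r3c3∈{4}] nothing but 4 survives at r3c3 ⇒ r3c3=4.
Step 3. [r2c2∈{8}] r2c2's peers cover all but 8, so r2c2=8.
Step 4. [r4c7∈{3}] r4c7 has the single candidate 3 ⇒ r4c7=3.
Step 5. [r1c5∈{4,6,8}] row 1 places 6 nowhere but r1c5, so r1c5=6.
Step 6. [r8c8∈{3,4}] across col 8, 3 lands solely at r8c8, so r8c8=3.
Step 7. [r8c1∈{4,8}] row 8 places 4 nowhere but r8c1. So r8c1=4.
Step 8. [r9c1∈{8}] r9c1 has the single candidate 8. So r9c1=8.
Step 9. [r6c4∈{5}] nothing but 5 survives at r6c4 ⇒ r6c4=5.
Step 10. [r7c1∈{3}] only 3 remains possible at r7c1, so r7c1=3.
Step 11. [r7c5∈{2,8}] 8 has one home in row 7: r7c5. So r7c5=8.
Step 12. [r7c3∈{9}] r7c3's peers cover all but 9. So r7c3=9.
Step 13. [r9c2∈{7}] r9c2 is down to just 7 ⇒ r9c2=7.
Step 14. [r6c2∈{4}] only 4 remains possible at r6c2. So r6c2=4.
Step 15. [r6c1∈{6}] r6c1 has the single candidate 6 ⇒ r6c1=6.
Step 16. [r5c7∈{9}] r5c7's peers cover all but 9, so r5c7=9.
Step 17. [r4c6∈{7}] r4c6 has the single candidate 7. So r4c6=7.
Step 18. [r4c9∈{5}] only 5 remains possible at r4c9 ⇒ r4c9=5.
Step 19. [r5c2∈{2}] r5c2 has the single candidate 2, so r5c2=2.
Step 20. [r9c9∈{9}] r9c9's peers cover all but 9. So r9c9=9.
Step 21. [r1c6∈{8}] r1c6 is down to just 8 ⇒ r1c6=8.
Step 22. [r9c8∈{4}] nothing but 4 survives at r9c8 ⇒ r9c8=4.
Step 23. [r2c4∈{3}] r2c4's peers cover all but 3, so r2c4=3.
Step 24. [r9c4∈{6}] nothing but 6 survives at r9c4. So r9c4=6.
Step 25. [r4c5∈{2}] r4c5 has the single candidate 2, so r4c5=2.
Step 26. [r8c9∈{8}] nothing but 8 survives at r8c9, so r8c9=8.
Step 27. [r2c5∈{4}] r2c5 is down to just 4. So r2c5=4.
Step 28. [r2c1∈{1}] r2c1 is down to just 1. So r2c1=1.
Step 29. [r3c1∈{2}] r3c1's peers cover all but 2. So r3c1=2.
Step 30. [r7c4∈{2}] only 2 remains possible at r7c4 ⇒ r7c4=2.
Step 31. [r3c6∈{5}] r3c6 has the single candidate 5 ⇒ r3c6=5.
Step 32. [r1c7∈{4}] only 4 remains possible at r1c7, so r1c7=4.
Step 33. [r1c9∈{3}] r1c9 is down to just 3 ⇒ r1c9=3.
Step 34. [r9c5∈{5}] r9c5's peers cover all but 5, so r9c5=5.
Step 35. [r8c6∈{1}] r8c6 is down to just 1. So r8c6=1.
Step 36. [r6c3∈{3}] r6c3 has the single candidate 3. So r6c3=3.
Step 37. [r1c2∈{9}] r1c2 is down to just 9, so r1c2=9.
Step 38. [r4c3∈{8}] nothing but 8 survives at r4c3 ⇒ r4c3=8.
Step 39. [r4c8∈{6}] only 6 remains possible at r4c8. So r4c8=6.

Answer: 7 9 5 1 6 8 4 2 3 / 1 8 6 3 4 2 5 9 7 / 2 3 4 9 7 5 1 8 6 / 9 1 8 4 2 7 3 6 5 / 5 2 7 8 3 6 9 1 4 / 6 4 3 5 1 9 8 7 2 / 3 6 9 2 8 4 7 5 1 / 4 5 2 7 9 1 6 3 8 / 8 7 1 6 5 3 2 4 9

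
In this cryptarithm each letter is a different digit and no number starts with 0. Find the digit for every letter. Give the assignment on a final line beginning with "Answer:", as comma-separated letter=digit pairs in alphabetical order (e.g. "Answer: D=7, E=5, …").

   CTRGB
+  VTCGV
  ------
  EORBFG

Step 1. [col 1: B + V ≡ G (mod 10)] B=9 is one option consistent with column 1 (B + V ≡ G (mod 10), carry-in 0) — take it, so B=9.
Step 2. [E] adding two 5-digit numbers gives at most 5+1 digits, and here it does — E is that final carry and must be 1. So E=1.
Step 3. [col 1: B + V ≡ G (mod 10)] V=8 is one option consistent with column 1 (B + V ≡ G (mod 10), carry-in 0) — take it ⇒ V=8.
Step 4. [col 1: B + V ≡ G (mod 10)] column 1: given B=9, V=8, carry-in 0, and digits 1,8,9 already taken and all letters distinct, B+V≡G (mod 10) forces G=7 ⇒ G=7.
Step 5. [col 2: G + G ≡ F (mod 10)] in column 2 we have G+G≡F with carry-in 1; given G=7 and digits 1,7,8,9 already taken and all letters distinct, that pins F to 5. So F=5.
Step 6. [col 3: R + C ≡ B (mod 10)] C=2 is one option consistent with column 3 (R + C ≡ B (mod 10), carry-in 1) — take it ⇒ C=2.
Step 7. [col 3: R + C ≡ B (mod 10)] column 3: given C=2, B=9, carry-in 1, and digits 1,2,5,7,8,9 already taken and all letters distinct, R+C≡B (mod 10) forces R=6. So R=6.
Step 8. [col 4: T + T ≡ R (mod 10)] from column 4 (R=6, carry-in 0, digits 1,2,5,6,7,8,9 already taken and all letters distinct): T must equal 3 ⇒ T=3.
Step 9. [col 5: C + V ≡ O (mod 10)] column 5: given C=2, V=8, carry-in 0, and digits 1,2,3,5,6,7,8,9 already taken and all letters distinct, C+V≡O (mod 10) forces O=0. So O=0.

Answer: B=9, C=2, E=1, F=5, G=7, O=0, R=6, T=3, V=8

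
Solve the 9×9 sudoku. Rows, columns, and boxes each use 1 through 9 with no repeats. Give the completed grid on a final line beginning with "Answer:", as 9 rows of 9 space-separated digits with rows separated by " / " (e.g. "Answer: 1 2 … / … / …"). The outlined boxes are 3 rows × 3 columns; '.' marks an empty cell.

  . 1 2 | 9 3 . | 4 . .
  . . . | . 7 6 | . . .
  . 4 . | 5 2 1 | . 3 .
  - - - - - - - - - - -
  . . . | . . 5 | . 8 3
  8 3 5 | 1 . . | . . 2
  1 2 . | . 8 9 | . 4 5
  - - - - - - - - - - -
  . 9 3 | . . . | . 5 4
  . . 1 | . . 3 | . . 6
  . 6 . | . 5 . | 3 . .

Step 1. [r4c4∈{2,4,6,7}] across row 4, 2 lands solely at r4c4. So r4c4=2.
Step 2. [r2c7∈{1,2,5,8,9}] col 7 places 5 nowhere but r2c7, so r2c7=5.
Step 3. [r4c2∈{7}] r4c2's peers cover all but 7 ⇒ r4c2=7.
Step 4. [r2c2∈{8}] r2c2 has the single candidate 8 ⇒ r2c2=8.
Step 5. [r2c3∈{9}] r2c3's peers cover all but 9 ⇒ r2c3=9.
Step 6. [r9c3∈{4,7,8}] across col 3, 8 lands solely at r9c3 ⇒ r9c3=8.
Step 7. [r6c3∈{6}] r6c3's peers cover all but 6. So r6c3=6.
Step 8. [r6c7∈{7}] r6c7's peers cover all but 7. So r6c7=7.
Step 9. [r8c5∈{4,9}] col 5 places 9 nowhere but r8c5. So r8c5=9.
Step 10. [r7c4∈{6,7,8}] 6 has one home in col 4: r7c4. So r7c4=6.
Step 11. [r8c4∈{4,7,8}] in col 4, 8 fits only at r8c4 ⇒ r8c4=8.
Step 12. [r9c4∈{4,7}] across col 4, 7 lands solely at r9c4. So r9c4=7.
Step 13. [r8c1∈{2,4,5,7}] 4 has one home in row 8: r8c1, so r8c1=4.
Step 14. [r7c1∈{2,7}] row 7 places 7 nowhere but r7c1 ⇒ r7c1=7.
Step 15. [r8c7∈{2}] only 2 remains possible at r8c7, so r8c7=2.
Step 16. [r4c7∈{1,6,9}] 1 has one home in row 4: r4c7. So r4c7=1.
Step 17. [r3c1∈{6}] r3c1 has the single candidate 6 ⇒ r3c1=6.
Step 18. [r5c7∈{6,9}] r5c7 is the only open cell in col 7 admitting 6. So r5c7=6.
Step 19. [r3c7∈{8,9}] across col 7, 9 lands solely at r3c7 ⇒ r3c7=9.
Step 20. [r3c9∈{7,8}] 8 has one home in row 3: r3c9. So r3c9=8.
Step 21. [r5c5∈{4}] nothing but 4 survives at r5c5, so r5c5=4.
Step 22. [r9c9∈{1,9}] col 9 places 9 nowhere but r9c9 ⇒ r9c9=9.
Step 23. [r2c9∈{1}] r2c9 has the single candidate 1. So r2c9=1.
Step 24. [r1c9∈{7}] r1c9 has the single candidate 7 ⇒ r1c9=7.
Step 25. [r9c6∈{2,4}] row 9 places 4 nowhere but r9c6 ⇒ r9c6=4.
Step 26. [r5c6∈{7}] r5c6 has the single candidate 7 ⇒ r5c6=7.
Step 27. [r2c1∈{3}] r2c1 has the single candidate 3, so r2c1=3.
Step 28. [r8c8∈{7}] nothing but 7 survives at r8c8. So r8c8=7.
Step 29. [r4c5∈{6}] r4c5 is down to just 6. So r4c5=6.
Step 30. [r7c7∈{8}] nothing but 8 survives at r7c7. So r7c7=8.
Step 31. [r4c3∈{4}] only 4 remains possible at r4c3. So r4c3=4.
Step 32. [r2c4∈{4}] only 4 remains possible at r2c4 ⇒ r2c4=4.
Step 33. [r7c6∈{2}] nothing but 2 survives at r7c6, so r7c6=2.
Step 34. [r7c5∈{1}] only 1 remains possible at r7c5. So r7c5=1.
Step 35. [r1c1∈{5}] only 5 remains possible at r1c1 ⇒ r1c1=5.
Step 36. [r5c8∈{9}] r5c8's peers cover all but 9 ⇒ r5c8=9.
Step 37. [r6c4∈{3}] r6c4's peers cover all but 3 ⇒ r6c4=3.
Step 38. [r9c1∈{2}] r9c1's peers cover all but 2. So r9c1=2.
Step 39. [r8c2∈{5}] r8c2's peers cover all but 5 ⇒ r8c2=5.
Step 40. [r1c6∈{8}] r1c6 has the single candidate 8 ⇒ r1c6=8.
Step 41. [r9c8∈{1}] r9c8's peers cover all but 1 ⇒ r9c8=1.
Step 42. [r2c8∈{2}] r2c8 has the single candidate 2. So r2c8=2.
Step 43. [r1c8∈{6}] only 6 remains possible at r1c8. So r1c8=6.
Step 44. [r3c3∈{7}] only 7 remains possible at r3c3. So r3c3=7.
Step 45. [r4c1∈{9}] nothing but 9 survives at r4c1 ⇒ r4c1=9.

Answer: 5 1 2 9 3 8 4 6 7 / 3 8 9 4 7 6 5 2 1 / 6 4 7 5 2 1 9 3 8 / 9 7 4 2 6 5 1 8 3 / 8 3 5 1 4 7 6 9 2 / 1 2 6 3 8 9 7 4 5 / 7 9 3 6 1 2 8 5 4 / 4 5 1 8 9 3 2 7 6 / 2 6 8 7 5 4 3 1 9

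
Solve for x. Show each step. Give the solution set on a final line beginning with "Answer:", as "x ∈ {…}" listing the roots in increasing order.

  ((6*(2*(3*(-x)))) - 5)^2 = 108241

Step 1. [((6*(2*(3*(-x)))) - 5)^2 = 108241] √ both sides: 108241 ≥ 0 gives two branches, so sqrt: (6*(2*(3*(-x)))) - 5 = 329 or -329.
Step 2. [(6*(2*(3*(-x)))) - 5 = 329 or -329] -5 is outermost — add 5 both sides ⇒ sub: 6*(2*(3*(-x))) = 334 or -324.
Step 3. [6*(2*(3*(-x))) = 334 or -324] LHS = 6·(…); ÷6 both sides ⇒ div: 2*(3*(-x)) = 167/3 or -54.
Step 4. [2*(3*(-x)) = 167/3 or -54] leading coefficient 2: divide by 2, so div: 3*(-x) = 167/6 or -27.
Step 5. [3*(-x) = 167/6 or -27] 3 out front; divide by 3, so div: -x = 167/18 or -9.
Step 6. [-x = 167/18 or -9] flip signs both sides ⇒ neg: x = -167/18 or 9.

Answer: x ∈ {-167/18, 9}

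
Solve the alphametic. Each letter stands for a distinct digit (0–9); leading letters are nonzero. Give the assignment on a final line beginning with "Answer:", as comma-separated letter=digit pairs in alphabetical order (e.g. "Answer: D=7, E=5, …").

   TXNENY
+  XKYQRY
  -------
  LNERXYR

Step 1. [col 1: Y + Y ≡ R (mod 10)] Y=5 is one option consistent with column 1 (Y + Y ≡ R (mod 10), carry-in 0) — take it ⇒ Y=5.
Step 2. [L] adding two 6-digit numbers gives at most 6+1 digits, and here it does — L is that final carry and must be 1 ⇒ L=1.
Step 3. [col 1: Y + Y ≡ R (mod 10)] from column 1 (Y=5, carry-in 0, digits 1,5 already taken and all letters distinct): R must equal 0 ⇒ R=0.
Step 4. [col 2: N + R ≡ Y (mod 10)] column 2: given R=0, Y=5, carry-in 1, and digits 0,1,5 already taken and all letters distinct, N+R≡Y (mod 10) forces N=4, so N=4.
Step 5. [col 3: E + Q ≡ X (mod 10)] Q=7 is one option consistent with column 3 (E + Q ≡ X (mod 10), carry-in 0) — take it ⇒ Q=7.
Step 6. [col 3: E + Q ≡ X (mod 10)] column 3 (E + Q ≡ X (mod 10), carry-in 0) doesn't pin X yet; pick X=6 and continue. So X=6.
Step 7. [col 3: E + Q ≡ X (mod 10)] column 3: given Q=7, X=6, carry-in 0, and digits 0,1,4,5,6,7 already taken and all letters distinct, E+Q≡X (mod 10) forces E=9 ⇒ E=9.
Step 8. [col 5: X + K ≡ E (mod 10)] in column 5 we have X+K≡E with carry-in 1; given X=6, E=9 and digits 0,1,4,5,6,7,9 already taken and all letters distinct, that pins K to 2, so K=2.
Step 9. [col 6: T + X ≡ N (mod 10)] column 6 reads T+X+carry(0)=N with X=6, N=4; with digits 0,1,2,4,5,6,7,9 already taken and all letters distinct, the only value for T is 8 ⇒ T=8.

Answer: E=9, K=2, L=1, N=4, Q=7, R=0, T=8, X=6, Y=5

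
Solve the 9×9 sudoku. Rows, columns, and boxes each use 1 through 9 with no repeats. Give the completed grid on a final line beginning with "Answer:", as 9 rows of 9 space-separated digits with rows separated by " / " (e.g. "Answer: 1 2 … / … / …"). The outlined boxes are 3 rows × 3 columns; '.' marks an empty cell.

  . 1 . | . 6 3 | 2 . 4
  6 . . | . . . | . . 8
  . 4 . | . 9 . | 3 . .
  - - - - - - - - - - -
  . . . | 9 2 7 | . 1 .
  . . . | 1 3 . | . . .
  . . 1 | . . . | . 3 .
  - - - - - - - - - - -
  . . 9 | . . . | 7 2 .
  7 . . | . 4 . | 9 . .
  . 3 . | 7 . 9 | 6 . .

Step 1. [r7c1∈{1,4,5,8}] across row 7, 4 lands solely at r7c1, so r7c1=4.
Step 2. [r2c5∈{1,5,7}] col 5 places 7 nowhere but r2c5. So r2c5=7.
Step 3. [r9c1∈{1,2,5,8}] in col 1, 1 fits only at r9c1, so r9c1=1.
Step 4. [r9c9∈{5}] r9c9 is down to just 5 ⇒ r9c9=5.
Step 5. [r9c5∈{8}] only 8 remains possible at r9c5. So r9c5=8.
Step 6. [r6c5∈{5}] r6c5 has the single candidate 5 ⇒ r6c5=5.
Step 7. [r7c2∈{5,6,8}] r7c2 is the only open cell in row 7 admitting 8. So r7c2=8.
Step 8. [r4c9∈{6}] r4c9 is down to just 6, so r4c9=6.
Step 9. [r4c2∈{5}] only 5 remains possible at r4c2, so r4c2=5.
Step 10. [r8c3∈{2,5,6}] 5 has one home in box 7: r8c3, so r8c3=5.
Step 11. [r5c3∈{2,4,6,7,8}] col 3 places 6 nowhere but r5c3, so r5c3=6.
Step 12. [r7c5∈{1}] r7c5 has the single candidate 1, so r7c5=1.
Step 13. [r8c2∈{2,6}] 6 has one home in col 2: r8c2 ⇒ r8c2=6.
Step 14. [r4c3∈{3,4,8}] 4 has one home in col 3: r4c3 ⇒ r4c3=4.
Step 15. [r4c7∈{8}] r4c7 has the single candidate 8, so r4c7=8.
Step 16. [r6c7∈{4}] r6c7 has the single candidate 4 ⇒ r6c7=4.
Step 17. [r2c7∈{1,5}] r2c7 is the only open cell in col 7 admitting 1. So r2c7=1.
Step 18. [r3c9∈{7}] r3c9 is down to just 7. So r3c9=7.
Step 19. [r8c6∈{2}] r8c6 has the single candidate 2. So r8c6=2.
Step 20. [r2c4∈{2,4,5}] across col 4, 4 lands solely at r2c4 ⇒ r2c4=4.
Step 21. [r2c6∈{5}] r2c6 is down to just 5 ⇒ r2c6=5.
Step 22. [r1c4∈{8}] only 8 remains possible at r1c4 ⇒ r1c4=8.
Step 23. [r6c2∈{2,7,9}] in row 6, 7 fits only at r6c2, so r6c2=7.
Step 24. [r2c8∈{9}] r2c8 is down to just 9, so r2c8=9.
Step 25. [r5c2∈{2,9}] r5c2 is the only open cell in col 2 admitting 9 ⇒ r5c2=9.
Step 26. [r1c8∈{5}] r1c8 has the single candidate 5. So r1c8=5.
Step 27. [r2c2∈{2}] r2c2 has the single candidate 2. So r2c2=2.
Step 28. [r7c4∈{3,5,6}] row 7 places 5 nowhere but r7c4, so r7c4=5.
Step 29. [r5c9∈{2}] r5c9 is down to just 2. So r5c9=2.
Step 30. [r5c1∈{8}] r5c1 has the single candidate 8, so r5c1=8.
Step 31. [r8c9∈{1,3}] row 8 places 1 nowhere but r8c9 ⇒ r8c9=1.
Step 32. [r6c6∈{6,8}] row 6 places 8 nowhere but r6c6. So r6c6=8.
Step 33. [r5c8∈{7}] r5c8 has the single candidate 7, so r5c8=7.
Step 34. [r7c9∈{3}] r7c9 is down to just 3 ⇒ r7c9=3.
Step 35. [r3c6∈{1}] r3c6's peers cover all but 1, so r3c6=1.
Step 36. [r9c8∈{4}] r9c8's peers cover all but 4. So r9c8=4.
Step 37. [r5c7∈{5}] r5c7 is down to just 5, so r5c7=5.
Step 38. [r1c1∈{9}] r1c1's peers cover all but 9 ⇒ r1c1=9.
Step 39. [r8c8∈{8}] r8c8 has the single candidate 8 ⇒ r8c8=8.
Step 40. [r8c4∈{3}] nothing but 3 survives at r8c4, so r8c4=3.
Step 41. [r6c4∈{6}] only 6 remains possible at r6c4. So r6c4=6.
Step 42. [r6c1∈{2}] r6c1 has the single candidate 2 ⇒ r6c1=2.
Step 43. [r7c6∈{6}] r7c6 is down to just 6 ⇒ r7c6=6.
Step 44. [r1c3∈{7}] nothing but 7 survives at r1c3 ⇒ r1c3=7.
Step 45. [r9c3∈{2}] only 2 remains possible at r9c3. So r9c3=2.
Step 46. [r2c3∈{3}] r2c3 is down to just 3. So r2c3=3.
Step 47. [r3c3∈{8}] nothing but 8 survives at r3c3 ⇒ r3c3=8.
Step 48. [r3c1∈{5}] r3c1 has the single candidate 5 ⇒ r3c1=5.
Step 49. [r3c8∈{6}] nothing but 6 survives at r3c8, so r3c8=6.
Step 50. [r3c4∈{2}] nothing but 2 survives at r3c4. So r3c4=2.
Step 51. [r5c6∈{4}] r5c6's peers cover all but 4 ⇒ r5c6=4.
Step 52. [r4c1∈{3}] only 3 remains possible at r4c1. So r4c1=3.
Step 53. [r6c9∈{9}] r6c9 has the single candidate 9 ⇒ r6c9=9.

Answer: 9 1 7 8 6 3 2 5 4 / 6 2 3 4 7 5 1 9 8 / 5 4 8 2 9 1 3 6 7 / 3 5 4 9 2 7 8 1 6 / 8 9 6 1 3 4 5 7 2 / 2 7 1 6 5 8 4 3 9 / 4 8 9 5 1 6 7 2 3 / 7 6 5 3 4 2 9 8 1 / 1 3 2 7 8 9 6 4 5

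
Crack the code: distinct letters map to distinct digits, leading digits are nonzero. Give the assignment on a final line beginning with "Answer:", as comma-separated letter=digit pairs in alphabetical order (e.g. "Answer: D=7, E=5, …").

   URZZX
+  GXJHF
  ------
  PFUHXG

Step 1. [col 1: X + F ≡ G (mod 10)] no forcing yet in column 1 (carry-in 0); X=3 is free and consistent — try it, so X=3.
Step 2. [col 1: X + F ≡ G (mod 10)] no forcing yet in column 1 (carry-in 0); G=9 is free and consistent — try it. So G=9.
Step 3. [P] P is the leading digit of a 6-digit sum of two 5-digit numbers; the final carry is exactly 1. So P=1.
Step 4. [col 1: X + F ≡ G (mod 10)] in column 1 we have X+F≡G with carry-in 0; given X=3, G=9 and digits 1,3,9 already taken and all letters distinct, that pins F to 6 ⇒ F=6.
Step 5. [col 2: Z + H ≡ X (mod 10)] no forcing yet in column 2 (carry-in 0); Z=5 is free and consistent — try it. So Z=5.
Step 6. [col 2: Z + H ≡ X (mod 10)] in column 2 we have Z+H≡X with carry-in 0; given Z=5, X=3 and digits 1,3,5,6,9 already taken and all letters distinct, that pins H to 8, so H=8.
Step 7. [col 3: Z + J ≡ H (mod 10)] column 3: given Z=5, H=8, carry-in 1, and digits 1,3,5,6,8,9 already taken and all letters distinct, Z+J≡H (mod 10) forces J=2. So J=2.
Step 8. [col 4: R + X ≡ U (mod 10)] no forcing yet in column 4 (carry-in 0); R=4 is free and consistent — try it, so R=4.
Step 9. [col 4: R + X ≡ U (mod 10)] column 4: given R=4, X=3, carry-in 0, and digits 1,2,3,4,5,6,8,9 already taken and all letters distinct, R+X≡U (mod 10) forces U=7, so U=7.

Answer: F=6, G=9, H=8, J=2, P=1, R=4, U=7, X=3, Z=5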